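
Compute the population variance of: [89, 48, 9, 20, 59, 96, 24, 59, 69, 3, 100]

1097.1405

Step 1: Compute the mean: (89 + 48 + 9 + 20 + 59 + 96 + 24 + 59 + 69 + 3 + 100) / 11 = 52.3636
Step 2: Compute squared deviations from the mean:
  (89 - 52.3636)^2 = 1342.2231
  (48 - 52.3636)^2 = 19.0413
  (9 - 52.3636)^2 = 1880.405
  (20 - 52.3636)^2 = 1047.405
  (59 - 52.3636)^2 = 44.0413
  (96 - 52.3636)^2 = 1904.1322
  (24 - 52.3636)^2 = 804.4959
  (59 - 52.3636)^2 = 44.0413
  (69 - 52.3636)^2 = 276.7686
  (3 - 52.3636)^2 = 2436.7686
  (100 - 52.3636)^2 = 2269.2231
Step 3: Sum of squared deviations = 12068.5455
Step 4: Population variance = 12068.5455 / 11 = 1097.1405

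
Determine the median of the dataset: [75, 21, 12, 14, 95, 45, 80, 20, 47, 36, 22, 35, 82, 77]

40.5

Step 1: Sort the data in ascending order: [12, 14, 20, 21, 22, 35, 36, 45, 47, 75, 77, 80, 82, 95]
Step 2: The number of values is n = 14.
Step 3: Since n is even, the median is the average of positions 7 and 8:
  Median = (36 + 45) / 2 = 40.5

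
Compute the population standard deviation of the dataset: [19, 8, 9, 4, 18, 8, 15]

5.3146

Step 1: Compute the mean: 11.5714
Step 2: Sum of squared deviations from the mean: 197.7143
Step 3: Population variance = 197.7143 / 7 = 28.2449
Step 4: Standard deviation = sqrt(28.2449) = 5.3146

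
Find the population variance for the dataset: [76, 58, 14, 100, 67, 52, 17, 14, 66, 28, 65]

743.1405

Step 1: Compute the mean: (76 + 58 + 14 + 100 + 67 + 52 + 17 + 14 + 66 + 28 + 65) / 11 = 50.6364
Step 2: Compute squared deviations from the mean:
  (76 - 50.6364)^2 = 643.314
  (58 - 50.6364)^2 = 54.2231
  (14 - 50.6364)^2 = 1342.2231
  (100 - 50.6364)^2 = 2436.7686
  (67 - 50.6364)^2 = 267.7686
  (52 - 50.6364)^2 = 1.8595
  (17 - 50.6364)^2 = 1131.405
  (14 - 50.6364)^2 = 1342.2231
  (66 - 50.6364)^2 = 236.0413
  (28 - 50.6364)^2 = 512.405
  (65 - 50.6364)^2 = 206.314
Step 3: Sum of squared deviations = 8174.5455
Step 4: Population variance = 8174.5455 / 11 = 743.1405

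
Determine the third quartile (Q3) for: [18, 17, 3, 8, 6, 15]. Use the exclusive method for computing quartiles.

17.25

Step 1: Sort the data: [3, 6, 8, 15, 17, 18]
Step 2: n = 6
Step 3: Using the exclusive quartile method:
  Q1 = 5.25
  Q2 (median) = 11.5
  Q3 = 17.25
  IQR = Q3 - Q1 = 17.25 - 5.25 = 12
Step 4: Q3 = 17.25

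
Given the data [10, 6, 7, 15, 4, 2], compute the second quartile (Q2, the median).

6.5

Step 1: Sort the data: [2, 4, 6, 7, 10, 15]
Step 2: n = 6
Step 3: Q2 is the median. Since n is even, it is the average of the values at positions 3 and 4:
  Q2 = (6 + 7) / 2 = 6.5
Step 4: Q2 = 6.5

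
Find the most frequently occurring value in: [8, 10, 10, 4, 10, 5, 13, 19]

10

Step 1: Count the frequency of each value:
  4: appears 1 time(s)
  5: appears 1 time(s)
  8: appears 1 time(s)
  10: appears 3 time(s)
  13: appears 1 time(s)
  19: appears 1 time(s)
Step 2: The value 10 appears most frequently (3 times).
Step 3: Mode = 10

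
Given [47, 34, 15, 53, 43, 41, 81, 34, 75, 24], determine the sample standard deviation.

20.726

Step 1: Compute the mean: 44.7
Step 2: Sum of squared deviations from the mean: 3866.1
Step 3: Sample variance = 3866.1 / 9 = 429.5667
Step 4: Standard deviation = sqrt(429.5667) = 20.726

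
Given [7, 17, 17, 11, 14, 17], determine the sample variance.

16.9667

Step 1: Compute the mean: (7 + 17 + 17 + 11 + 14 + 17) / 6 = 13.8333
Step 2: Compute squared deviations from the mean:
  (7 - 13.8333)^2 = 46.6944
  (17 - 13.8333)^2 = 10.0278
  (17 - 13.8333)^2 = 10.0278
  (11 - 13.8333)^2 = 8.0278
  (14 - 13.8333)^2 = 0.0278
  (17 - 13.8333)^2 = 10.0278
Step 3: Sum of squared deviations = 84.8333
Step 4: Sample variance = 84.8333 / 5 = 16.9667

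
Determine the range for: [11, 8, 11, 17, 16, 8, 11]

9

Step 1: Identify the maximum value: max = 17
Step 2: Identify the minimum value: min = 8
Step 3: Range = max - min = 17 - 8 = 9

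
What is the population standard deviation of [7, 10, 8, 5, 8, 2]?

2.5604

Step 1: Compute the mean: 6.6667
Step 2: Sum of squared deviations from the mean: 39.3333
Step 3: Population variance = 39.3333 / 6 = 6.5556
Step 4: Standard deviation = sqrt(6.5556) = 2.5604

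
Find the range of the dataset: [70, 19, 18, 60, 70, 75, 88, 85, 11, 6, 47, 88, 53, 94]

88

Step 1: Identify the maximum value: max = 94
Step 2: Identify the minimum value: min = 6
Step 3: Range = max - min = 94 - 6 = 88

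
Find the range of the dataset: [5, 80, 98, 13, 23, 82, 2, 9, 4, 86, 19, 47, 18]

96

Step 1: Identify the maximum value: max = 98
Step 2: Identify the minimum value: min = 2
Step 3: Range = max - min = 98 - 2 = 96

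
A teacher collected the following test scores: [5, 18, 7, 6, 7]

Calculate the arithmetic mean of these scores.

8.6

Step 1: Sum all values: 5 + 18 + 7 + 6 + 7 = 43
Step 2: Count the number of values: n = 5
Step 3: Mean = sum / n = 43 / 5 = 8.6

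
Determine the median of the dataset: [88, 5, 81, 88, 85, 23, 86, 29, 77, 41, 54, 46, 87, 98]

79

Step 1: Sort the data in ascending order: [5, 23, 29, 41, 46, 54, 77, 81, 85, 86, 87, 88, 88, 98]
Step 2: The number of values is n = 14.
Step 3: Since n is even, the median is the average of positions 7 and 8:
  Median = (77 + 81) / 2 = 79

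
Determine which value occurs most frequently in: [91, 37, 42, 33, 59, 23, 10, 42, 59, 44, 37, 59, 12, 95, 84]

59

Step 1: Count the frequency of each value:
  10: appears 1 time(s)
  12: appears 1 time(s)
  23: appears 1 time(s)
  33: appears 1 time(s)
  37: appears 2 time(s)
  42: appears 2 time(s)
  44: appears 1 time(s)
  59: appears 3 time(s)
  84: appears 1 time(s)
  91: appears 1 time(s)
  95: appears 1 time(s)
Step 2: The value 59 appears most frequently (3 times).
Step 3: Mode = 59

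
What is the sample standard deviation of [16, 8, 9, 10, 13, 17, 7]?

3.9521

Step 1: Compute the mean: 11.4286
Step 2: Sum of squared deviations from the mean: 93.7143
Step 3: Sample variance = 93.7143 / 6 = 15.619
Step 4: Standard deviation = sqrt(15.619) = 3.9521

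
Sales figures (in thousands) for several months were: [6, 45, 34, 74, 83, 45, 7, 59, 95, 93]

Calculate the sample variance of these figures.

1060.3222

Step 1: Compute the mean: (6 + 45 + 34 + 74 + 83 + 45 + 7 + 59 + 95 + 93) / 10 = 54.1
Step 2: Compute squared deviations from the mean:
  (6 - 54.1)^2 = 2313.61
  (45 - 54.1)^2 = 82.81
  (34 - 54.1)^2 = 404.01
  (74 - 54.1)^2 = 396.01
  (83 - 54.1)^2 = 835.21
  (45 - 54.1)^2 = 82.81
  (7 - 54.1)^2 = 2218.41
  (59 - 54.1)^2 = 24.01
  (95 - 54.1)^2 = 1672.81
  (93 - 54.1)^2 = 1513.21
Step 3: Sum of squared deviations = 9542.9
Step 4: Sample variance = 9542.9 / 9 = 1060.3222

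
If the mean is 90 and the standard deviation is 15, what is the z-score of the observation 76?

-0.9333

Step 1: Recall the z-score formula: z = (x - mu) / sigma
Step 2: Substitute values: z = (76 - 90) / 15
Step 3: z = -14 / 15 = -0.9333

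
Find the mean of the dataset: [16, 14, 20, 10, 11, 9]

13.3333

Step 1: Sum all values: 16 + 14 + 20 + 10 + 11 + 9 = 80
Step 2: Count the number of values: n = 6
Step 3: Mean = sum / n = 80 / 6 = 13.3333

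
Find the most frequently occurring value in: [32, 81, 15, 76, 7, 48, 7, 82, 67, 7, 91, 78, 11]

7

Step 1: Count the frequency of each value:
  7: appears 3 time(s)
  11: appears 1 time(s)
  15: appears 1 time(s)
  32: appears 1 time(s)
  48: appears 1 time(s)
  67: appears 1 time(s)
  76: appears 1 time(s)
  78: appears 1 time(s)
  81: appears 1 time(s)
  82: appears 1 time(s)
  91: appears 1 time(s)
Step 2: The value 7 appears most frequently (3 times).
Step 3: Mode = 7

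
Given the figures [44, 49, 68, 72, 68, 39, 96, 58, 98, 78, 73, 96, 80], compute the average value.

70.6923

Step 1: Sum all values: 44 + 49 + 68 + 72 + 68 + 39 + 96 + 58 + 98 + 78 + 73 + 96 + 80 = 919
Step 2: Count the number of values: n = 13
Step 3: Mean = sum / n = 919 / 13 = 70.6923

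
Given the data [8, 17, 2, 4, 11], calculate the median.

8

Step 1: Sort the data in ascending order: [2, 4, 8, 11, 17]
Step 2: The number of values is n = 5.
Step 3: Since n is odd, the median is the middle value at position 3: 8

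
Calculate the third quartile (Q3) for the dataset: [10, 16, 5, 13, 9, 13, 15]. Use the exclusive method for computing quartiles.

15

Step 1: Sort the data: [5, 9, 10, 13, 13, 15, 16]
Step 2: n = 7
Step 3: Using the exclusive quartile method:
  Q1 = 9
  Q2 (median) = 13
  Q3 = 15
  IQR = Q3 - Q1 = 15 - 9 = 6
Step 4: Q3 = 15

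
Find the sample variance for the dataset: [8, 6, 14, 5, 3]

17.7

Step 1: Compute the mean: (8 + 6 + 14 + 5 + 3) / 5 = 7.2
Step 2: Compute squared deviations from the mean:
  (8 - 7.2)^2 = 0.64
  (6 - 7.2)^2 = 1.44
  (14 - 7.2)^2 = 46.24
  (5 - 7.2)^2 = 4.84
  (3 - 7.2)^2 = 17.64
Step 3: Sum of squared deviations = 70.8
Step 4: Sample variance = 70.8 / 4 = 17.7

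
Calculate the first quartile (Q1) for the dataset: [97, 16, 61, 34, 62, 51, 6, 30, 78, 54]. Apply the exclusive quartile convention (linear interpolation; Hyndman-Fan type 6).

26.5

Step 1: Sort the data: [6, 16, 30, 34, 51, 54, 61, 62, 78, 97]
Step 2: n = 10
Step 3: Using the exclusive quartile method:
  Q1 = 26.5
  Q2 (median) = 52.5
  Q3 = 66
  IQR = Q3 - Q1 = 66 - 26.5 = 39.5
Step 4: Q1 = 26.5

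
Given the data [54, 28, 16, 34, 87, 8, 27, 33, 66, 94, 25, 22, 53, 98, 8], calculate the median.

33

Step 1: Sort the data in ascending order: [8, 8, 16, 22, 25, 27, 28, 33, 34, 53, 54, 66, 87, 94, 98]
Step 2: The number of values is n = 15.
Step 3: Since n is odd, the median is the middle value at position 8: 33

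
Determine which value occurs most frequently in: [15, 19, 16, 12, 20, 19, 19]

19

Step 1: Count the frequency of each value:
  12: appears 1 time(s)
  15: appears 1 time(s)
  16: appears 1 time(s)
  19: appears 3 time(s)
  20: appears 1 time(s)
Step 2: The value 19 appears most frequently (3 times).
Step 3: Mode = 19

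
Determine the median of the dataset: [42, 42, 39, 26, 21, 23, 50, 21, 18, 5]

24.5

Step 1: Sort the data in ascending order: [5, 18, 21, 21, 23, 26, 39, 42, 42, 50]
Step 2: The number of values is n = 10.
Step 3: Since n is even, the median is the average of positions 5 and 6:
  Median = (23 + 26) / 2 = 24.5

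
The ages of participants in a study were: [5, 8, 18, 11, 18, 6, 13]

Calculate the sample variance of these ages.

28.5714

Step 1: Compute the mean: (5 + 8 + 18 + 11 + 18 + 6 + 13) / 7 = 11.2857
Step 2: Compute squared deviations from the mean:
  (5 - 11.2857)^2 = 39.5102
  (8 - 11.2857)^2 = 10.7959
  (18 - 11.2857)^2 = 45.0816
  (11 - 11.2857)^2 = 0.0816
  (18 - 11.2857)^2 = 45.0816
  (6 - 11.2857)^2 = 27.9388
  (13 - 11.2857)^2 = 2.9388
Step 3: Sum of squared deviations = 171.4286
Step 4: Sample variance = 171.4286 / 6 = 28.5714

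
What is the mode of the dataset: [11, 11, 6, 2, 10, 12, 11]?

11

Step 1: Count the frequency of each value:
  2: appears 1 time(s)
  6: appears 1 time(s)
  10: appears 1 time(s)
  11: appears 3 time(s)
  12: appears 1 time(s)
Step 2: The value 11 appears most frequently (3 times).
Step 3: Mode = 11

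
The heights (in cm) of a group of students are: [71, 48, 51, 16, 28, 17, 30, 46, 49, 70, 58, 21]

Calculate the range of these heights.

55

Step 1: Identify the maximum value: max = 71
Step 2: Identify the minimum value: min = 16
Step 3: Range = max - min = 71 - 16 = 55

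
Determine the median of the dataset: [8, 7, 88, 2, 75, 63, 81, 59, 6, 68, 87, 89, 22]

63

Step 1: Sort the data in ascending order: [2, 6, 7, 8, 22, 59, 63, 68, 75, 81, 87, 88, 89]
Step 2: The number of values is n = 13.
Step 3: Since n is odd, the median is the middle value at position 7: 63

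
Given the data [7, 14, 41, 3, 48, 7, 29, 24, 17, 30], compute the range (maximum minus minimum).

45

Step 1: Identify the maximum value: max = 48
Step 2: Identify the minimum value: min = 3
Step 3: Range = max - min = 48 - 3 = 45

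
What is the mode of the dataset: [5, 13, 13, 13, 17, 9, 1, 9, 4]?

13

Step 1: Count the frequency of each value:
  1: appears 1 time(s)
  4: appears 1 time(s)
  5: appears 1 time(s)
  9: appears 2 time(s)
  13: appears 3 time(s)
  17: appears 1 time(s)
Step 2: The value 13 appears most frequently (3 times).
Step 3: Mode = 13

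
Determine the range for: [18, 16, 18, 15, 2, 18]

16

Step 1: Identify the maximum value: max = 18
Step 2: Identify the minimum value: min = 2
Step 3: Range = max - min = 18 - 2 = 16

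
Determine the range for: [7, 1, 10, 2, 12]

11

Step 1: Identify the maximum value: max = 12
Step 2: Identify the minimum value: min = 1
Step 3: Range = max - min = 12 - 1 = 11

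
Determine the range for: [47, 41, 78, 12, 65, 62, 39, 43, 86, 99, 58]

87

Step 1: Identify the maximum value: max = 99
Step 2: Identify the minimum value: min = 12
Step 3: Range = max - min = 99 - 12 = 87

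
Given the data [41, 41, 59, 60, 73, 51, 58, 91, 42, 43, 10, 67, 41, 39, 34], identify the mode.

41

Step 1: Count the frequency of each value:
  10: appears 1 time(s)
  34: appears 1 time(s)
  39: appears 1 time(s)
  41: appears 3 time(s)
  42: appears 1 time(s)
  43: appears 1 time(s)
  51: appears 1 time(s)
  58: appears 1 time(s)
  59: appears 1 time(s)
  60: appears 1 time(s)
  67: appears 1 time(s)
  73: appears 1 time(s)
  91: appears 1 time(s)
Step 2: The value 41 appears most frequently (3 times).
Step 3: Mode = 41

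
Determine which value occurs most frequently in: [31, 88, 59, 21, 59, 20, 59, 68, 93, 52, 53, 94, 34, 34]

59

Step 1: Count the frequency of each value:
  20: appears 1 time(s)
  21: appears 1 time(s)
  31: appears 1 time(s)
  34: appears 2 time(s)
  52: appears 1 time(s)
  53: appears 1 time(s)
  59: appears 3 time(s)
  68: appears 1 time(s)
  88: appears 1 time(s)
  93: appears 1 time(s)
  94: appears 1 time(s)
Step 2: The value 59 appears most frequently (3 times).
Step 3: Mode = 59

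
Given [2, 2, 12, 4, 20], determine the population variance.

49.6

Step 1: Compute the mean: (2 + 2 + 12 + 4 + 20) / 5 = 8
Step 2: Compute squared deviations from the mean:
  (2 - 8)^2 = 36
  (2 - 8)^2 = 36
  (12 - 8)^2 = 16
  (4 - 8)^2 = 16
  (20 - 8)^2 = 144
Step 3: Sum of squared deviations = 248
Step 4: Population variance = 248 / 5 = 49.6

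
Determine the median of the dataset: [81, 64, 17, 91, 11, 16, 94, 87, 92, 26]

72.5

Step 1: Sort the data in ascending order: [11, 16, 17, 26, 64, 81, 87, 91, 92, 94]
Step 2: The number of values is n = 10.
Step 3: Since n is even, the median is the average of positions 5 and 6:
  Median = (64 + 81) / 2 = 72.5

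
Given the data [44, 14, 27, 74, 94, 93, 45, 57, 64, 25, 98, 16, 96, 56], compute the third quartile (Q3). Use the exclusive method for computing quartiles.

93.25

Step 1: Sort the data: [14, 16, 25, 27, 44, 45, 56, 57, 64, 74, 93, 94, 96, 98]
Step 2: n = 14
Step 3: Using the exclusive quartile method:
  Q1 = 26.5
  Q2 (median) = 56.5
  Q3 = 93.25
  IQR = Q3 - Q1 = 93.25 - 26.5 = 66.75
Step 4: Q3 = 93.25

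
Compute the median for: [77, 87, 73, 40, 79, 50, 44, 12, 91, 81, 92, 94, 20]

77

Step 1: Sort the data in ascending order: [12, 20, 40, 44, 50, 73, 77, 79, 81, 87, 91, 92, 94]
Step 2: The number of values is n = 13.
Step 3: Since n is odd, the median is the middle value at position 7: 77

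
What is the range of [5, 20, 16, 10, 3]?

17

Step 1: Identify the maximum value: max = 20
Step 2: Identify the minimum value: min = 3
Step 3: Range = max - min = 20 - 3 = 17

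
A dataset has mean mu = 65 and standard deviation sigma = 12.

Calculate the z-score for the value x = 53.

-1

Step 1: Recall the z-score formula: z = (x - mu) / sigma
Step 2: Substitute values: z = (53 - 65) / 12
Step 3: z = -12 / 12 = -1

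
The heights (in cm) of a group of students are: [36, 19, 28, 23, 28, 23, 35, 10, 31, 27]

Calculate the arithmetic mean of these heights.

26

Step 1: Sum all values: 36 + 19 + 28 + 23 + 28 + 23 + 35 + 10 + 31 + 27 = 260
Step 2: Count the number of values: n = 10
Step 3: Mean = sum / n = 260 / 10 = 26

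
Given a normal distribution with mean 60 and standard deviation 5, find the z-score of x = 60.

0

Step 1: Recall the z-score formula: z = (x - mu) / sigma
Step 2: Substitute values: z = (60 - 60) / 5
Step 3: z = 0 / 5 = 0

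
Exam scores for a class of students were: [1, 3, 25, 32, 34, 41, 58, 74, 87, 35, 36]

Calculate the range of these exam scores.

86

Step 1: Identify the maximum value: max = 87
Step 2: Identify the minimum value: min = 1
Step 3: Range = max - min = 87 - 1 = 86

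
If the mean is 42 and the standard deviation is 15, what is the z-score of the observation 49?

0.4667

Step 1: Recall the z-score formula: z = (x - mu) / sigma
Step 2: Substitute values: z = (49 - 42) / 15
Step 3: z = 7 / 15 = 0.4667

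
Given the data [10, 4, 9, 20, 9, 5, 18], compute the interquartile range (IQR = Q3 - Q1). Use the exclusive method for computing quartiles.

13

Step 1: Sort the data: [4, 5, 9, 9, 10, 18, 20]
Step 2: n = 7
Step 3: Using the exclusive quartile method:
  Q1 = 5
  Q2 (median) = 9
  Q3 = 18
  IQR = Q3 - Q1 = 18 - 5 = 13
Step 4: IQR = 13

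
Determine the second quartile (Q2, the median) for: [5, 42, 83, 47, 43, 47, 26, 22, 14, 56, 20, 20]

34

Step 1: Sort the data: [5, 14, 20, 20, 22, 26, 42, 43, 47, 47, 56, 83]
Step 2: n = 12
Step 3: Q2 is the median. Since n is even, it is the average of the values at positions 6 and 7:
  Q2 = (26 + 42) / 2 = 34
Step 4: Q2 = 34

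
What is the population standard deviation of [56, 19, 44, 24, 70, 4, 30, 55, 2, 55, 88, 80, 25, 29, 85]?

27.2563

Step 1: Compute the mean: 44.4
Step 2: Sum of squared deviations from the mean: 11143.6
Step 3: Population variance = 11143.6 / 15 = 742.9067
Step 4: Standard deviation = sqrt(742.9067) = 27.2563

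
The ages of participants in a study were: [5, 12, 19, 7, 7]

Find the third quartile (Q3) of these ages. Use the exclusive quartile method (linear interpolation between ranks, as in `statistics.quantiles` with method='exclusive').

15.5

Step 1: Sort the data: [5, 7, 7, 12, 19]
Step 2: n = 5
Step 3: Using the exclusive quartile method:
  Q1 = 6
  Q2 (median) = 7
  Q3 = 15.5
  IQR = Q3 - Q1 = 15.5 - 6 = 9.5
Step 4: Q3 = 15.5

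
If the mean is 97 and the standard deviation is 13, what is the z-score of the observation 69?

-2.1538

Step 1: Recall the z-score formula: z = (x - mu) / sigma
Step 2: Substitute values: z = (69 - 97) / 13
Step 3: z = -28 / 13 = -2.1538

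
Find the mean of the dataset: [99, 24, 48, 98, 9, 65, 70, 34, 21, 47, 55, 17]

48.9167

Step 1: Sum all values: 99 + 24 + 48 + 98 + 9 + 65 + 70 + 34 + 21 + 47 + 55 + 17 = 587
Step 2: Count the number of values: n = 12
Step 3: Mean = sum / n = 587 / 12 = 48.9167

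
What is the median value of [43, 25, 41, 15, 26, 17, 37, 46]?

31.5

Step 1: Sort the data in ascending order: [15, 17, 25, 26, 37, 41, 43, 46]
Step 2: The number of values is n = 8.
Step 3: Since n is even, the median is the average of positions 4 and 5:
  Median = (26 + 37) / 2 = 31.5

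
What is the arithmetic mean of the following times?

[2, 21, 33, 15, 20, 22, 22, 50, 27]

23.5556

Step 1: Sum all values: 2 + 21 + 33 + 15 + 20 + 22 + 22 + 50 + 27 = 212
Step 2: Count the number of values: n = 9
Step 3: Mean = sum / n = 212 / 9 = 23.5556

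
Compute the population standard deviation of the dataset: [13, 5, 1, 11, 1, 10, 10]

4.558

Step 1: Compute the mean: 7.2857
Step 2: Sum of squared deviations from the mean: 145.4286
Step 3: Population variance = 145.4286 / 7 = 20.7755
Step 4: Standard deviation = sqrt(20.7755) = 4.558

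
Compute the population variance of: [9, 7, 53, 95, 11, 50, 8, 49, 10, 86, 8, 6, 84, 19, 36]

970.7733

Step 1: Compute the mean: (9 + 7 + 53 + 95 + 11 + 50 + 8 + 49 + 10 + 86 + 8 + 6 + 84 + 19 + 36) / 15 = 35.4
Step 2: Compute squared deviations from the mean:
  (9 - 35.4)^2 = 696.96
  (7 - 35.4)^2 = 806.56
  (53 - 35.4)^2 = 309.76
  (95 - 35.4)^2 = 3552.16
  (11 - 35.4)^2 = 595.36
  (50 - 35.4)^2 = 213.16
  (8 - 35.4)^2 = 750.76
  (49 - 35.4)^2 = 184.96
  (10 - 35.4)^2 = 645.16
  (86 - 35.4)^2 = 2560.36
  (8 - 35.4)^2 = 750.76
  (6 - 35.4)^2 = 864.36
  (84 - 35.4)^2 = 2361.96
  (19 - 35.4)^2 = 268.96
  (36 - 35.4)^2 = 0.36
Step 3: Sum of squared deviations = 14561.6
Step 4: Population variance = 14561.6 / 15 = 970.7733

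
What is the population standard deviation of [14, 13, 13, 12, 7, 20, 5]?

4.5356

Step 1: Compute the mean: 12
Step 2: Sum of squared deviations from the mean: 144
Step 3: Population variance = 144 / 7 = 20.5714
Step 4: Standard deviation = sqrt(20.5714) = 4.5356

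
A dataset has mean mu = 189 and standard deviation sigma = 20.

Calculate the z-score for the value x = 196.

0.35

Step 1: Recall the z-score formula: z = (x - mu) / sigma
Step 2: Substitute values: z = (196 - 189) / 20
Step 3: z = 7 / 20 = 0.35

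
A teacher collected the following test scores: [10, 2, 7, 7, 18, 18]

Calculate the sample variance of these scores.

41.8667

Step 1: Compute the mean: (10 + 2 + 7 + 7 + 18 + 18) / 6 = 10.3333
Step 2: Compute squared deviations from the mean:
  (10 - 10.3333)^2 = 0.1111
  (2 - 10.3333)^2 = 69.4444
  (7 - 10.3333)^2 = 11.1111
  (7 - 10.3333)^2 = 11.1111
  (18 - 10.3333)^2 = 58.7778
  (18 - 10.3333)^2 = 58.7778
Step 3: Sum of squared deviations = 209.3333
Step 4: Sample variance = 209.3333 / 5 = 41.8667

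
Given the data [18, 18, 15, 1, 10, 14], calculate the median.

14.5

Step 1: Sort the data in ascending order: [1, 10, 14, 15, 18, 18]
Step 2: The number of values is n = 6.
Step 3: Since n is even, the median is the average of positions 3 and 4:
  Median = (14 + 15) / 2 = 14.5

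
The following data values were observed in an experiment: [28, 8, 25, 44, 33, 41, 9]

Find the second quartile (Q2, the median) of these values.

28

Step 1: Sort the data: [8, 9, 25, 28, 33, 41, 44]
Step 2: n = 7
Step 3: Q2 is the median. Since n is odd, it is the middle value at position 4: 28
Step 4: Q2 = 28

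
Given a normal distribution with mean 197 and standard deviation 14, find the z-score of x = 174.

-1.6429

Step 1: Recall the z-score formula: z = (x - mu) / sigma
Step 2: Substitute values: z = (174 - 197) / 14
Step 3: z = -23 / 14 = -1.6429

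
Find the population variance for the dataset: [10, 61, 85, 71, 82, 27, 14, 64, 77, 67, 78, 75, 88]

661.1716

Step 1: Compute the mean: (10 + 61 + 85 + 71 + 82 + 27 + 14 + 64 + 77 + 67 + 78 + 75 + 88) / 13 = 61.4615
Step 2: Compute squared deviations from the mean:
  (10 - 61.4615)^2 = 2648.2899
  (61 - 61.4615)^2 = 0.213
  (85 - 61.4615)^2 = 554.0592
  (71 - 61.4615)^2 = 90.9822
  (82 - 61.4615)^2 = 421.8284
  (27 - 61.4615)^2 = 1187.5976
  (14 - 61.4615)^2 = 2252.5976
  (64 - 61.4615)^2 = 6.4438
  (77 - 61.4615)^2 = 241.4438
  (67 - 61.4615)^2 = 30.6746
  (78 - 61.4615)^2 = 273.5207
  (75 - 61.4615)^2 = 183.2899
  (88 - 61.4615)^2 = 704.2899
Step 3: Sum of squared deviations = 8595.2308
Step 4: Population variance = 8595.2308 / 13 = 661.1716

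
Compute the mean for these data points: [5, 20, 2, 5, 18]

10

Step 1: Sum all values: 5 + 20 + 2 + 5 + 18 = 50
Step 2: Count the number of values: n = 5
Step 3: Mean = sum / n = 50 / 5 = 10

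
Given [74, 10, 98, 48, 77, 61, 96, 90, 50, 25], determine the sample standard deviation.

29.8345

Step 1: Compute the mean: 62.9
Step 2: Sum of squared deviations from the mean: 8010.9
Step 3: Sample variance = 8010.9 / 9 = 890.1
Step 4: Standard deviation = sqrt(890.1) = 29.8345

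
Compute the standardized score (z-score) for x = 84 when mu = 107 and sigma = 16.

-1.4375

Step 1: Recall the z-score formula: z = (x - mu) / sigma
Step 2: Substitute values: z = (84 - 107) / 16
Step 3: z = -23 / 16 = -1.4375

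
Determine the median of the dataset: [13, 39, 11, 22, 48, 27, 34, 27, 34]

27

Step 1: Sort the data in ascending order: [11, 13, 22, 27, 27, 34, 34, 39, 48]
Step 2: The number of values is n = 9.
Step 3: Since n is odd, the median is the middle value at position 5: 27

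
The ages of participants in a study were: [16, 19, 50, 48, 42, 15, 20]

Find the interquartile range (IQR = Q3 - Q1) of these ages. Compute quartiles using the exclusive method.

32

Step 1: Sort the data: [15, 16, 19, 20, 42, 48, 50]
Step 2: n = 7
Step 3: Using the exclusive quartile method:
  Q1 = 16
  Q2 (median) = 20
  Q3 = 48
  IQR = Q3 - Q1 = 48 - 16 = 32
Step 4: IQR = 32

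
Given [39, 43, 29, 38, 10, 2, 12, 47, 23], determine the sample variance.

260

Step 1: Compute the mean: (39 + 43 + 29 + 38 + 10 + 2 + 12 + 47 + 23) / 9 = 27
Step 2: Compute squared deviations from the mean:
  (39 - 27)^2 = 144
  (43 - 27)^2 = 256
  (29 - 27)^2 = 4
  (38 - 27)^2 = 121
  (10 - 27)^2 = 289
  (2 - 27)^2 = 625
  (12 - 27)^2 = 225
  (47 - 27)^2 = 400
  (23 - 27)^2 = 16
Step 3: Sum of squared deviations = 2080
Step 4: Sample variance = 2080 / 8 = 260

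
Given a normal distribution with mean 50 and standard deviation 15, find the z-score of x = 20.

-2

Step 1: Recall the z-score formula: z = (x - mu) / sigma
Step 2: Substitute values: z = (20 - 50) / 15
Step 3: z = -30 / 15 = -2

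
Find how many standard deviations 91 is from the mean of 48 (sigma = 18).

2.3889

Step 1: Recall the z-score formula: z = (x - mu) / sigma
Step 2: Substitute values: z = (91 - 48) / 18
Step 3: z = 43 / 18 = 2.3889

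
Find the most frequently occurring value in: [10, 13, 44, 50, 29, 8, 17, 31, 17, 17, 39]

17

Step 1: Count the frequency of each value:
  8: appears 1 time(s)
  10: appears 1 time(s)
  13: appears 1 time(s)
  17: appears 3 time(s)
  29: appears 1 time(s)
  31: appears 1 time(s)
  39: appears 1 time(s)
  44: appears 1 time(s)
  50: appears 1 time(s)
Step 2: The value 17 appears most frequently (3 times).
Step 3: Mode = 17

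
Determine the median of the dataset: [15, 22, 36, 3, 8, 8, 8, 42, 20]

15

Step 1: Sort the data in ascending order: [3, 8, 8, 8, 15, 20, 22, 36, 42]
Step 2: The number of values is n = 9.
Step 3: Since n is odd, the median is the middle value at position 5: 15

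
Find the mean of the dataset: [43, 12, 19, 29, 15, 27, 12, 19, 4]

20

Step 1: Sum all values: 43 + 12 + 19 + 29 + 15 + 27 + 12 + 19 + 4 = 180
Step 2: Count the number of values: n = 9
Step 3: Mean = sum / n = 180 / 9 = 20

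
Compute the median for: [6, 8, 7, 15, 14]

8

Step 1: Sort the data in ascending order: [6, 7, 8, 14, 15]
Step 2: The number of values is n = 5.
Step 3: Since n is odd, the median is the middle value at position 3: 8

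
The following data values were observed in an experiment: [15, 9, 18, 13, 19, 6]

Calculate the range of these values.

13

Step 1: Identify the maximum value: max = 19
Step 2: Identify the minimum value: min = 6
Step 3: Range = max - min = 19 - 6 = 13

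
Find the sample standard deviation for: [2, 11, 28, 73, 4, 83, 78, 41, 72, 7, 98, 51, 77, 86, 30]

33.7698

Step 1: Compute the mean: 49.4
Step 2: Sum of squared deviations from the mean: 15965.6
Step 3: Sample variance = 15965.6 / 14 = 1140.4
Step 4: Standard deviation = sqrt(1140.4) = 33.7698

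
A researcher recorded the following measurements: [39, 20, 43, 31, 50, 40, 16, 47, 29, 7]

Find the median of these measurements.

35

Step 1: Sort the data in ascending order: [7, 16, 20, 29, 31, 39, 40, 43, 47, 50]
Step 2: The number of values is n = 10.
Step 3: Since n is even, the median is the average of positions 5 and 6:
  Median = (31 + 39) / 2 = 35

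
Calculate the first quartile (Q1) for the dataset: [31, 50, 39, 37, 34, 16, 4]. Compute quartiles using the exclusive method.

16

Step 1: Sort the data: [4, 16, 31, 34, 37, 39, 50]
Step 2: n = 7
Step 3: Using the exclusive quartile method:
  Q1 = 16
  Q2 (median) = 34
  Q3 = 39
  IQR = Q3 - Q1 = 39 - 16 = 23
Step 4: Q1 = 16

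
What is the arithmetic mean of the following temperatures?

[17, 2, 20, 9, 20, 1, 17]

12.2857

Step 1: Sum all values: 17 + 2 + 20 + 9 + 20 + 1 + 17 = 86
Step 2: Count the number of values: n = 7
Step 3: Mean = sum / n = 86 / 7 = 12.2857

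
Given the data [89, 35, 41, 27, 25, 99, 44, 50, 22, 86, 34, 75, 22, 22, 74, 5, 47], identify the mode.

22

Step 1: Count the frequency of each value:
  5: appears 1 time(s)
  22: appears 3 time(s)
  25: appears 1 time(s)
  27: appears 1 time(s)
  34: appears 1 time(s)
  35: appears 1 time(s)
  41: appears 1 time(s)
  44: appears 1 time(s)
  47: appears 1 time(s)
  50: appears 1 time(s)
  74: appears 1 time(s)
  75: appears 1 time(s)
  86: appears 1 time(s)
  89: appears 1 time(s)
  99: appears 1 time(s)
Step 2: The value 22 appears most frequently (3 times).
Step 3: Mode = 22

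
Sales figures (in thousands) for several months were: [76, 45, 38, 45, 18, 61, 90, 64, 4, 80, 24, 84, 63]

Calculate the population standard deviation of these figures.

25.8581

Step 1: Compute the mean: 53.2308
Step 2: Sum of squared deviations from the mean: 8692.3077
Step 3: Population variance = 8692.3077 / 13 = 668.6391
Step 4: Standard deviation = sqrt(668.6391) = 25.8581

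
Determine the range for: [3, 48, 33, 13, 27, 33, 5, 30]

45

Step 1: Identify the maximum value: max = 48
Step 2: Identify the minimum value: min = 3
Step 3: Range = max - min = 48 - 3 = 45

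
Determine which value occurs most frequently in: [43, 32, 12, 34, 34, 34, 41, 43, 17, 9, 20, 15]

34

Step 1: Count the frequency of each value:
  9: appears 1 time(s)
  12: appears 1 time(s)
  15: appears 1 time(s)
  17: appears 1 time(s)
  20: appears 1 time(s)
  32: appears 1 time(s)
  34: appears 3 time(s)
  41: appears 1 time(s)
  43: appears 2 time(s)
Step 2: The value 34 appears most frequently (3 times).
Step 3: Mode = 34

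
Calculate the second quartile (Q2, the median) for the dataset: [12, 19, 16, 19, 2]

16

Step 1: Sort the data: [2, 12, 16, 19, 19]
Step 2: n = 5
Step 3: Q2 is the median. Since n is odd, it is the middle value at position 3: 16
Step 4: Q2 = 16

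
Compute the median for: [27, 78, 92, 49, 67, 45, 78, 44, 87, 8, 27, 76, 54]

54

Step 1: Sort the data in ascending order: [8, 27, 27, 44, 45, 49, 54, 67, 76, 78, 78, 87, 92]
Step 2: The number of values is n = 13.
Step 3: Since n is odd, the median is the middle value at position 7: 54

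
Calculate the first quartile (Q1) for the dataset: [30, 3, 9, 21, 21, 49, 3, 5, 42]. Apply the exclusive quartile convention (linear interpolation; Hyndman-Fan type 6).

4

Step 1: Sort the data: [3, 3, 5, 9, 21, 21, 30, 42, 49]
Step 2: n = 9
Step 3: Using the exclusive quartile method:
  Q1 = 4
  Q2 (median) = 21
  Q3 = 36
  IQR = Q3 - Q1 = 36 - 4 = 32
Step 4: Q1 = 4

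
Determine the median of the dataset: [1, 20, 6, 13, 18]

13

Step 1: Sort the data in ascending order: [1, 6, 13, 18, 20]
Step 2: The number of values is n = 5.
Step 3: Since n is odd, the median is the middle value at position 3: 13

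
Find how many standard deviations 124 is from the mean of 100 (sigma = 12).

2

Step 1: Recall the z-score formula: z = (x - mu) / sigma
Step 2: Substitute values: z = (124 - 100) / 12
Step 3: z = 24 / 12 = 2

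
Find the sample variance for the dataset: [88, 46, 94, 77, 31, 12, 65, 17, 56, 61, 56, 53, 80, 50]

601.3626

Step 1: Compute the mean: (88 + 46 + 94 + 77 + 31 + 12 + 65 + 17 + 56 + 61 + 56 + 53 + 80 + 50) / 14 = 56.1429
Step 2: Compute squared deviations from the mean:
  (88 - 56.1429)^2 = 1014.8776
  (46 - 56.1429)^2 = 102.8776
  (94 - 56.1429)^2 = 1433.1633
  (77 - 56.1429)^2 = 435.0204
  (31 - 56.1429)^2 = 632.1633
  (12 - 56.1429)^2 = 1948.5918
  (65 - 56.1429)^2 = 78.449
  (17 - 56.1429)^2 = 1532.1633
  (56 - 56.1429)^2 = 0.0204
  (61 - 56.1429)^2 = 23.5918
  (56 - 56.1429)^2 = 0.0204
  (53 - 56.1429)^2 = 9.8776
  (80 - 56.1429)^2 = 569.1633
  (50 - 56.1429)^2 = 37.7347
Step 3: Sum of squared deviations = 7817.7143
Step 4: Sample variance = 7817.7143 / 13 = 601.3626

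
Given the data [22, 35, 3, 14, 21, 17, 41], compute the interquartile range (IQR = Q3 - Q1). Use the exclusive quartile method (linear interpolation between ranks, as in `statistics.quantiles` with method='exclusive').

21

Step 1: Sort the data: [3, 14, 17, 21, 22, 35, 41]
Step 2: n = 7
Step 3: Using the exclusive quartile method:
  Q1 = 14
  Q2 (median) = 21
  Q3 = 35
  IQR = Q3 - Q1 = 35 - 14 = 21
Step 4: IQR = 21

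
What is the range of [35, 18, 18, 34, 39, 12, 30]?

27

Step 1: Identify the maximum value: max = 39
Step 2: Identify the minimum value: min = 12
Step 3: Range = max - min = 39 - 12 = 27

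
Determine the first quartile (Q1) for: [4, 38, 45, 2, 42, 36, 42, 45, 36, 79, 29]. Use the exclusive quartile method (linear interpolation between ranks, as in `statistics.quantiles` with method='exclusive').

29

Step 1: Sort the data: [2, 4, 29, 36, 36, 38, 42, 42, 45, 45, 79]
Step 2: n = 11
Step 3: Using the exclusive quartile method:
  Q1 = 29
  Q2 (median) = 38
  Q3 = 45
  IQR = Q3 - Q1 = 45 - 29 = 16
Step 4: Q1 = 29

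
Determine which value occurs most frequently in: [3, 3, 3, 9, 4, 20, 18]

3

Step 1: Count the frequency of each value:
  3: appears 3 time(s)
  4: appears 1 time(s)
  9: appears 1 time(s)
  18: appears 1 time(s)
  20: appears 1 time(s)
Step 2: The value 3 appears most frequently (3 times).
Step 3: Mode = 3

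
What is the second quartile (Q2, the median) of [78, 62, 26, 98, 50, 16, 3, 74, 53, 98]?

57.5

Step 1: Sort the data: [3, 16, 26, 50, 53, 62, 74, 78, 98, 98]
Step 2: n = 10
Step 3: Q2 is the median. Since n is even, it is the average of the values at positions 5 and 6:
  Q2 = (53 + 62) / 2 = 57.5
Step 4: Q2 = 57.5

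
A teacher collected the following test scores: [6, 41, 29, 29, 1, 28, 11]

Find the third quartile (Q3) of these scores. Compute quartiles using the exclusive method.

29

Step 1: Sort the data: [1, 6, 11, 28, 29, 29, 41]
Step 2: n = 7
Step 3: Using the exclusive quartile method:
  Q1 = 6
  Q2 (median) = 28
  Q3 = 29
  IQR = Q3 - Q1 = 29 - 6 = 23
Step 4: Q3 = 29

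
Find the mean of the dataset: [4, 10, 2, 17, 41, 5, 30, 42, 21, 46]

21.8

Step 1: Sum all values: 4 + 10 + 2 + 17 + 41 + 5 + 30 + 42 + 21 + 46 = 218
Step 2: Count the number of values: n = 10
Step 3: Mean = sum / n = 218 / 10 = 21.8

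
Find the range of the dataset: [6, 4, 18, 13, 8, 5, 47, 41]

43

Step 1: Identify the maximum value: max = 47
Step 2: Identify the minimum value: min = 4
Step 3: Range = max - min = 47 - 4 = 43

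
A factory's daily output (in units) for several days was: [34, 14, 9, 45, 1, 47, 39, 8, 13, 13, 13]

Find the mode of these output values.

13

Step 1: Count the frequency of each value:
  1: appears 1 time(s)
  8: appears 1 time(s)
  9: appears 1 time(s)
  13: appears 3 time(s)
  14: appears 1 time(s)
  34: appears 1 time(s)
  39: appears 1 time(s)
  45: appears 1 time(s)
  47: appears 1 time(s)
Step 2: The value 13 appears most frequently (3 times).
Step 3: Mode = 13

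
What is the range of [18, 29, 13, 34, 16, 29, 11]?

23

Step 1: Identify the maximum value: max = 34
Step 2: Identify the minimum value: min = 11
Step 3: Range = max - min = 34 - 11 = 23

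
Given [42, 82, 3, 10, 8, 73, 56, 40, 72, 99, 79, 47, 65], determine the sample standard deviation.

30.5968

Step 1: Compute the mean: 52
Step 2: Sum of squared deviations from the mean: 11234
Step 3: Sample variance = 11234 / 12 = 936.1667
Step 4: Standard deviation = sqrt(936.1667) = 30.5968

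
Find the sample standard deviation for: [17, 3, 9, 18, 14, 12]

5.5648

Step 1: Compute the mean: 12.1667
Step 2: Sum of squared deviations from the mean: 154.8333
Step 3: Sample variance = 154.8333 / 5 = 30.9667
Step 4: Standard deviation = sqrt(30.9667) = 5.5648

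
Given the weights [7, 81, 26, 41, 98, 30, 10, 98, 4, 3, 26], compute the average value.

38.5455

Step 1: Sum all values: 7 + 81 + 26 + 41 + 98 + 30 + 10 + 98 + 4 + 3 + 26 = 424
Step 2: Count the number of values: n = 11
Step 3: Mean = sum / n = 424 / 11 = 38.5455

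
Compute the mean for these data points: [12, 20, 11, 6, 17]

13.2

Step 1: Sum all values: 12 + 20 + 11 + 6 + 17 = 66
Step 2: Count the number of values: n = 5
Step 3: Mean = sum / n = 66 / 5 = 13.2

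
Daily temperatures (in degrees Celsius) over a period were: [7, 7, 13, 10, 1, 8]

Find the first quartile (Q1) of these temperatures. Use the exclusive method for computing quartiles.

5.5

Step 1: Sort the data: [1, 7, 7, 8, 10, 13]
Step 2: n = 6
Step 3: Using the exclusive quartile method:
  Q1 = 5.5
  Q2 (median) = 7.5
  Q3 = 10.75
  IQR = Q3 - Q1 = 10.75 - 5.5 = 5.25
Step 4: Q1 = 5.5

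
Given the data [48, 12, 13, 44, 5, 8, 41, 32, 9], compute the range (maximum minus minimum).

43

Step 1: Identify the maximum value: max = 48
Step 2: Identify the minimum value: min = 5
Step 3: Range = max - min = 48 - 5 = 43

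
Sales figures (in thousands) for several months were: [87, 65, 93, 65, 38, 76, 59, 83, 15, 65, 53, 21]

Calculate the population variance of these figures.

563.1667

Step 1: Compute the mean: (87 + 65 + 93 + 65 + 38 + 76 + 59 + 83 + 15 + 65 + 53 + 21) / 12 = 60
Step 2: Compute squared deviations from the mean:
  (87 - 60)^2 = 729
  (65 - 60)^2 = 25
  (93 - 60)^2 = 1089
  (65 - 60)^2 = 25
  (38 - 60)^2 = 484
  (76 - 60)^2 = 256
  (59 - 60)^2 = 1
  (83 - 60)^2 = 529
  (15 - 60)^2 = 2025
  (65 - 60)^2 = 25
  (53 - 60)^2 = 49
  (21 - 60)^2 = 1521
Step 3: Sum of squared deviations = 6758
Step 4: Population variance = 6758 / 12 = 563.1667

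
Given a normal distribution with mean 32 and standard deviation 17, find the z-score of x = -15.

-2.7647

Step 1: Recall the z-score formula: z = (x - mu) / sigma
Step 2: Substitute values: z = (-15 - 32) / 17
Step 3: z = -47 / 17 = -2.7647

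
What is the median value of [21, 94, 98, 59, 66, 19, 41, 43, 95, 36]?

51

Step 1: Sort the data in ascending order: [19, 21, 36, 41, 43, 59, 66, 94, 95, 98]
Step 2: The number of values is n = 10.
Step 3: Since n is even, the median is the average of positions 5 and 6:
  Median = (43 + 59) / 2 = 51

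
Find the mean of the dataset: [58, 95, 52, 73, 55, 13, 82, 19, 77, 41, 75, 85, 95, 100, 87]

67.1333

Step 1: Sum all values: 58 + 95 + 52 + 73 + 55 + 13 + 82 + 19 + 77 + 41 + 75 + 85 + 95 + 100 + 87 = 1007
Step 2: Count the number of values: n = 15
Step 3: Mean = sum / n = 1007 / 15 = 67.1333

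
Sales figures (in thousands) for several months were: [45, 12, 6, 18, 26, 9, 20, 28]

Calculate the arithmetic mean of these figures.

20.5

Step 1: Sum all values: 45 + 12 + 6 + 18 + 26 + 9 + 20 + 28 = 164
Step 2: Count the number of values: n = 8
Step 3: Mean = sum / n = 164 / 8 = 20.5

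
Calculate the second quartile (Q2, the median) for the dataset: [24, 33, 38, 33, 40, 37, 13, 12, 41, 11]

33

Step 1: Sort the data: [11, 12, 13, 24, 33, 33, 37, 38, 40, 41]
Step 2: n = 10
Step 3: Q2 is the median. Since n is even, it is the average of the values at positions 5 and 6:
  Q2 = (33 + 33) / 2 = 33
Step 4: Q2 = 33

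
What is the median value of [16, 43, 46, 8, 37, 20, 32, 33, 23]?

32

Step 1: Sort the data in ascending order: [8, 16, 20, 23, 32, 33, 37, 43, 46]
Step 2: The number of values is n = 9.
Step 3: Since n is odd, the median is the middle value at position 5: 32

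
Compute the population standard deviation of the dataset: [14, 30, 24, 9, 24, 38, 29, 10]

9.705

Step 1: Compute the mean: 22.25
Step 2: Sum of squared deviations from the mean: 753.5
Step 3: Population variance = 753.5 / 8 = 94.1875
Step 4: Standard deviation = sqrt(94.1875) = 9.705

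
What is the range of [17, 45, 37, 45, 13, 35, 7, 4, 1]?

44

Step 1: Identify the maximum value: max = 45
Step 2: Identify the minimum value: min = 1
Step 3: Range = max - min = 45 - 1 = 44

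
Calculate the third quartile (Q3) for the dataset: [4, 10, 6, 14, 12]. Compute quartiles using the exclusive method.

13

Step 1: Sort the data: [4, 6, 10, 12, 14]
Step 2: n = 5
Step 3: Using the exclusive quartile method:
  Q1 = 5
  Q2 (median) = 10
  Q3 = 13
  IQR = Q3 - Q1 = 13 - 5 = 8
Step 4: Q3 = 13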